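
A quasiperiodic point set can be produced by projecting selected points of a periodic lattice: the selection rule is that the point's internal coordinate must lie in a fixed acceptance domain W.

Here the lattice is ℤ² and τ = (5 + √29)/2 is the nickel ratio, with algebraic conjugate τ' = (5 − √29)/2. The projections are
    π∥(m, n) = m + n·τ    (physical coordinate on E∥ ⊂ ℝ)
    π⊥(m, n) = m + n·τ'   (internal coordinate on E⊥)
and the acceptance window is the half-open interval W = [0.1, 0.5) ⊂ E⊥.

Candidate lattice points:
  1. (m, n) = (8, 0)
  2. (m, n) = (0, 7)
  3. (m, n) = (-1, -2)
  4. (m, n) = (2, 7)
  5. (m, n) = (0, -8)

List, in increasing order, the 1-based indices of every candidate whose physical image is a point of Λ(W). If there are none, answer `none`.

none

τ' = (5−√29)/2 ≈ -0.19258.
candidate 1: (m,n)=(8,0) → π∥ = 8+0·τ ≈ 8.00000, π⊥ = 8+0·τ' ≈ 8.00000 ∉ [0.1, 0.5) ⇒ out
candidate 2: (m,n)=(0,7) → π∥ = 0+7·τ ≈ 36.34808, π⊥ = 0+7·τ' ≈ -1.34808 ∉ [0.1, 0.5) ⇒ out
candidate 3: (m,n)=(-1,-2) → π∥ = -1-2·τ ≈ -11.38516, π⊥ = -1-2·τ' ≈ -0.61484 ∉ [0.1, 0.5) ⇒ out
candidate 4: (m,n)=(2,7) → π∥ = 2+7·τ ≈ 38.34808, π⊥ = 2+7·τ' ≈ 0.65192 ∉ [0.1, 0.5) ⇒ out
candidate 5: (m,n)=(0,-8) → π∥ = 0-8·τ ≈ -41.54066, π⊥ = 0-8·τ' ≈ 1.54066 ∉ [0.1, 0.5) ⇒ out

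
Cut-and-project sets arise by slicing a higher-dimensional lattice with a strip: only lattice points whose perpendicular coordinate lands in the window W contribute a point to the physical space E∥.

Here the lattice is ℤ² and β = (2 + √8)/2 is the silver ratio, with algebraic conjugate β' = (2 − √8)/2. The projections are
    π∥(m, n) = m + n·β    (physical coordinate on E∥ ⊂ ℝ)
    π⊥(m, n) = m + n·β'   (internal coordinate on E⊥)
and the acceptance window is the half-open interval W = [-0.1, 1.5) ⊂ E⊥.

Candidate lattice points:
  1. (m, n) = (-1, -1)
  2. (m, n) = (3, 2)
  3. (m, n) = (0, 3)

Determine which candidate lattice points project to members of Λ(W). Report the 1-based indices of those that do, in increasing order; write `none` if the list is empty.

β' = (2−√8)/2 ≈ -0.41421.
#1 (-1,-1): internal coord -1 + (-1)·β' = -0.58579; -0.58579 ∉ [-0.1, 1.5) → out
#2 (3,2): internal coord 3 + (2)·β' = +2.17157; +2.17157 ∉ [-0.1, 1.5) → out
#3 (0,3): internal coord 0 + (3)·β' = -1.24264; -1.24264 ∉ [-0.1, 1.5) → out

none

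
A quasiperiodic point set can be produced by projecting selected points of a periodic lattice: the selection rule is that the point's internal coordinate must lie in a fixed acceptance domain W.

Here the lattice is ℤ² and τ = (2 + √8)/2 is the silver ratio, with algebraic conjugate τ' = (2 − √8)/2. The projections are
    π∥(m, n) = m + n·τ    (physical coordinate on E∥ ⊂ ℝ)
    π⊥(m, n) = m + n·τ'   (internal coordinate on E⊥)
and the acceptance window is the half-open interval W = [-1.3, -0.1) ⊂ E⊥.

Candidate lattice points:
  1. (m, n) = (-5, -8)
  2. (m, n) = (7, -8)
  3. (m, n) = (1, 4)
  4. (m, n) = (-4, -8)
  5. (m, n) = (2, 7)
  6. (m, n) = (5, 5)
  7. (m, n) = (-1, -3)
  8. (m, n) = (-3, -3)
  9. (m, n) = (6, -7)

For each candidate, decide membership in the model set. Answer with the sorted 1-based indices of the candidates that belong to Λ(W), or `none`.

Numerically τ ≈ 2.41421 and τ' = −1/τ ≈ -0.41421.
#1 (-5,-8): internal coord -5 + (-8)·τ' = -1.68629; -1.68629 ∉ [-1.3, -0.1) → out
#2 (7,-8): internal coord 7 + (-8)·τ' = +10.31371; +10.31371 ∉ [-1.3, -0.1) → out
#3 (1,4): internal coord 1 + (4)·τ' = -0.65685; -0.65685 ∈ [-1.3, -0.1) → IN Λ
#4 (-4,-8): internal coord -4 + (-8)·τ' = -0.68629; -0.68629 ∈ [-1.3, -0.1) → IN Λ
#5 (2,7): internal coord 2 + (7)·τ' = -0.89949; -0.89949 ∈ [-1.3, -0.1) → IN Λ
#6 (5,5): internal coord 5 + (5)·τ' = +2.92893; +2.92893 ∉ [-1.3, -0.1) → out
#7 (-1,-3): internal coord -1 + (-3)·τ' = +0.24264; +0.24264 ∉ [-1.3, -0.1) → out
#8 (-3,-3): internal coord -3 + (-3)·τ' = -1.75736; -1.75736 ∉ [-1.3, -0.1) → out
#9 (6,-7): internal coord 6 + (-7)·τ' = +8.89949; +8.89949 ∉ [-1.3, -0.1) → out

3, 4, 5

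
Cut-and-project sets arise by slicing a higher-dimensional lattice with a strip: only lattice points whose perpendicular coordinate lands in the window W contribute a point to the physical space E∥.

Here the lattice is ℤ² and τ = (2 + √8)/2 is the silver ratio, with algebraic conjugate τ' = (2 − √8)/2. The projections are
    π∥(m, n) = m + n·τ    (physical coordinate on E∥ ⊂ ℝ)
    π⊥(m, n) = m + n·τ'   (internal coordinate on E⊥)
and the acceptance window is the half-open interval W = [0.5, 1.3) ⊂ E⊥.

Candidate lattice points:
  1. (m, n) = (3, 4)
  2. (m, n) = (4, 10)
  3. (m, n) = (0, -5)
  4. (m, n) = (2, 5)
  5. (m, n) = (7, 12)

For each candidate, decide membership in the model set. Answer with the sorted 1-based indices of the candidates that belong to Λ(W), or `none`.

none

Numerically τ ≈ 2.41421 and τ' = −1/τ ≈ -0.41421.
[1] lift (3,4): star map gives 1.34315; window check 0.5 ≤ 1.34315 < 1.3 is false → out
[2] lift (4,10): star map gives -0.14214; window check 0.5 ≤ -0.14214 < 1.3 is false → out
[3] lift (0,-5): star map gives 2.07107; window check 0.5 ≤ 2.07107 < 1.3 is false → out
[4] lift (2,5): star map gives -0.07107; window check 0.5 ≤ -0.07107 < 1.3 is false → out
[5] lift (7,12): star map gives 2.02944; window check 0.5 ≤ 2.02944 < 1.3 is false → out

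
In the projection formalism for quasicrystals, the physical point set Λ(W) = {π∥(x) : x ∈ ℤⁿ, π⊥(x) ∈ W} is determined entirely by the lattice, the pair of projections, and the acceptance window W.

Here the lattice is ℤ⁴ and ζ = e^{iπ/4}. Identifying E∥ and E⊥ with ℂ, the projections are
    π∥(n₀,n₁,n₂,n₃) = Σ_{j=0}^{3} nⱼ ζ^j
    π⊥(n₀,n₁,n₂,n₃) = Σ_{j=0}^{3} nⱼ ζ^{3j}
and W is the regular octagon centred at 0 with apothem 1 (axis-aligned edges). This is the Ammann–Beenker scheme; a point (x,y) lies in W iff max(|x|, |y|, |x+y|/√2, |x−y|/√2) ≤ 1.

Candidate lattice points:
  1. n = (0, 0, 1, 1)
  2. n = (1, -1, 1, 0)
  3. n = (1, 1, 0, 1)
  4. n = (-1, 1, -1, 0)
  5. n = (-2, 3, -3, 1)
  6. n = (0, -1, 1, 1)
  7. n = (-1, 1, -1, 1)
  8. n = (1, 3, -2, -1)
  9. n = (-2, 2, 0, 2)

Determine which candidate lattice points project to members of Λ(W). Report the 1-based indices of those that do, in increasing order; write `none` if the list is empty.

1

π⊥(n) = n₀ + n₁ζ³ + n₂ζ⁶ + n₃ζ⁹ where ζ = e^{iπ/4}.
candidate 1: n = (0, 0, 1, 1) → π⊥ ≈ (+0.70711, -0.29289); max(|x|,|y|,|x±y|/√2) = 0.70711 ≤ 1 ⇒ ∈ W
candidate 2: n = (1, -1, 1, 0) → π⊥ ≈ (+1.70711, -1.70711); max(|x|,|y|,|x±y|/√2) = 2.41421 > 1 ⇒ ∉ W
candidate 3: n = (1, 1, 0, 1) → π⊥ ≈ (+1.00000, +1.41421); max(|x|,|y|,|x±y|/√2) = 1.70711 > 1 ⇒ ∉ W
candidate 4: n = (-1, 1, -1, 0) → π⊥ ≈ (-1.70711, +1.70711); max(|x|,|y|,|x±y|/√2) = 2.41421 > 1 ⇒ ∉ W
candidate 5: n = (-2, 3, -3, 1) → π⊥ ≈ (-3.41421, +5.82843); max(|x|,|y|,|x±y|/√2) = 6.53553 > 1 ⇒ ∉ W
candidate 6: n = (0, -1, 1, 1) → π⊥ ≈ (+1.41421, -1.00000); max(|x|,|y|,|x±y|/√2) = 1.70711 > 1 ⇒ ∉ W
candidate 7: n = (-1, 1, -1, 1) → π⊥ ≈ (-1.00000, +2.41421); max(|x|,|y|,|x±y|/√2) = 2.41421 > 1 ⇒ ∉ W
candidate 8: n = (1, 3, -2, -1) → π⊥ ≈ (-1.82843, +3.41421); max(|x|,|y|,|x±y|/√2) = 3.70711 > 1 ⇒ ∉ W
candidate 9: n = (-2, 2, 0, 2) → π⊥ ≈ (-2.00000, +2.82843); max(|x|,|y|,|x±y|/√2) = 3.41421 > 1 ⇒ ∉ W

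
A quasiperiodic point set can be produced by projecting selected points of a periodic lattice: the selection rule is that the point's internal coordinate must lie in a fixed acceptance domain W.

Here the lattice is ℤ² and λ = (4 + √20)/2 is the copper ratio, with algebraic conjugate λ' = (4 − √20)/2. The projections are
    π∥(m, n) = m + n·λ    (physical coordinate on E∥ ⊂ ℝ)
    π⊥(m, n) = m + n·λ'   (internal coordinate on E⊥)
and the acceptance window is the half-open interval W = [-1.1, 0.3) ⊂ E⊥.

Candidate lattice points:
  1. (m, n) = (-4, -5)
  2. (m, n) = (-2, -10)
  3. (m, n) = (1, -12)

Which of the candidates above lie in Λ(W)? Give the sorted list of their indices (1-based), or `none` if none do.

Numerically λ ≈ 4.236068 and λ' = −1/λ ≈ -0.236068.
candidate 1: (m,n)=(-4,-5) → π∥ = -4-5·λ ≈ -25.180340, π⊥ = -4-5·λ' ≈ -2.819660 ∉ [-1.1, 0.3) ⇒ out
candidate 2: (m,n)=(-2,-10) → π∥ = -2-10·λ ≈ -44.360680, π⊥ = -2-10·λ' ≈ 0.360680 ∉ [-1.1, 0.3) ⇒ out
candidate 3: (m,n)=(1,-12) → π∥ = 1-12·λ ≈ -49.832816, π⊥ = 1-12·λ' ≈ 3.832816 ∉ [-1.1, 0.3) ⇒ out

none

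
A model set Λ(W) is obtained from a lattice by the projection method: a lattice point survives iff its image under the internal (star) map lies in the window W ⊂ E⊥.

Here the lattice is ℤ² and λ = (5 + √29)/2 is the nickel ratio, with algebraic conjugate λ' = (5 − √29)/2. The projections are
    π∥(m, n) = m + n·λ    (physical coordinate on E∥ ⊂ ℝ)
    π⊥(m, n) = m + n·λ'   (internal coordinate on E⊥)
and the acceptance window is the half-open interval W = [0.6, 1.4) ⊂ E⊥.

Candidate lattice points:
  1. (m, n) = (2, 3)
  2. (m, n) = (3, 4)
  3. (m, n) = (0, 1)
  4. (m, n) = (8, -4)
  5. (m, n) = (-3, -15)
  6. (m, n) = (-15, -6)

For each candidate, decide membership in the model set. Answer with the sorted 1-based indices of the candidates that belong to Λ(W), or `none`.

none

Compute λ' = (5−√29)/2 = -0.1926, so π⊥(m,n) = m -0.1926·n.
#1 (2,3): internal coord 2 + (3)·λ' = +1.4223; +1.4223 ∉ [0.6, 1.4) → out
#2 (3,4): internal coord 3 + (4)·λ' = +2.2297; +2.2297 ∉ [0.6, 1.4) → out
#3 (0,1): internal coord 0 + (1)·λ' = -0.1926; -0.1926 ∉ [0.6, 1.4) → out
#4 (8,-4): internal coord 8 + (-4)·λ' = +8.7703; +8.7703 ∉ [0.6, 1.4) → out
#5 (-3,-15): internal coord -3 + (-15)·λ' = -0.1113; -0.1113 ∉ [0.6, 1.4) → out
#6 (-15,-6): internal coord -15 + (-6)·λ' = -13.8445; -13.8445 ∉ [0.6, 1.4) → out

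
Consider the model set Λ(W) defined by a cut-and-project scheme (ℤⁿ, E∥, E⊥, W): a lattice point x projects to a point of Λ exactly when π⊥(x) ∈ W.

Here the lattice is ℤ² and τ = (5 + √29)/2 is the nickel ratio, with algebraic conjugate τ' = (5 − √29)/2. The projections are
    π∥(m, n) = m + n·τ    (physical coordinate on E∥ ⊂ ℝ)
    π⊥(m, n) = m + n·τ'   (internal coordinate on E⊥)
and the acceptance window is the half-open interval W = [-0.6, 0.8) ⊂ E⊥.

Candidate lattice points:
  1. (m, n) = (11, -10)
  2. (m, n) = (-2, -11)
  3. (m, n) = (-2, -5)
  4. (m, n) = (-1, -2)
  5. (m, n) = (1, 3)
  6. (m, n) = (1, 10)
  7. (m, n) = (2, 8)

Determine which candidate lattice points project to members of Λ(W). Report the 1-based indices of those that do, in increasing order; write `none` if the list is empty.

2, 5, 7

Numerically τ ≈ 5.1926 and τ' = −1/τ ≈ -0.1926.
#1 (11,-10): internal coord 11 + (-10)·τ' = +12.9258; +12.9258 ∉ [-0.6, 0.8) → out
#2 (-2,-11): internal coord -2 + (-11)·τ' = +0.1184; +0.1184 ∈ [-0.6, 0.8) → IN Λ
#3 (-2,-5): internal coord -2 + (-5)·τ' = -1.0371; -1.0371 ∉ [-0.6, 0.8) → out
#4 (-1,-2): internal coord -1 + (-2)·τ' = -0.6148; -0.6148 ∉ [-0.6, 0.8) → out
#5 (1,3): internal coord 1 + (3)·τ' = +0.4223; +0.4223 ∈ [-0.6, 0.8) → IN Λ
#6 (1,10): internal coord 1 + (10)·τ' = -0.9258; -0.9258 ∉ [-0.6, 0.8) → out
#7 (2,8): internal coord 2 + (8)·τ' = +0.4593; +0.4593 ∈ [-0.6, 0.8) → IN Λ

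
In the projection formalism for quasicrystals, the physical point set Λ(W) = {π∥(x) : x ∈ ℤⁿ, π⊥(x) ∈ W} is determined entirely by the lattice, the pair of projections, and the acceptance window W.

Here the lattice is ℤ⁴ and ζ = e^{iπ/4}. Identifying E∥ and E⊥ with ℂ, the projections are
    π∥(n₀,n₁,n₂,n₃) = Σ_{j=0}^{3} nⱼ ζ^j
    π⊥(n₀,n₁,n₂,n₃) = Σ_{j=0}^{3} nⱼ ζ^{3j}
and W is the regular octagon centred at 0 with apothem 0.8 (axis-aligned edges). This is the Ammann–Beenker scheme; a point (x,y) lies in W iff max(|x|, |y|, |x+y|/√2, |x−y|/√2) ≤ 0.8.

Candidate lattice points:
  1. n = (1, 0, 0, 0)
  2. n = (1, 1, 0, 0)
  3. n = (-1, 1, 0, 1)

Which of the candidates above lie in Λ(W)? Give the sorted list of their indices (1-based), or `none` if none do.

Internal map: ζ^{3j} for j=0..3 gives (1,0), (−√2/2,√2/2), (0,−1), (√2/2,√2/2).
candidate 1: n = (1, 0, 0, 0) → π⊥ ≈ (+1.00000, +0.00000); max(|x|,|y|,|x±y|/√2) = 1.00000 > 0.8 ⇒ ∉ W
candidate 2: n = (1, 1, 0, 0) → π⊥ ≈ (+0.29289, +0.70711); max(|x|,|y|,|x±y|/√2) = 0.70711 ≤ 0.8 ⇒ ∈ W
candidate 3: n = (-1, 1, 0, 1) → π⊥ ≈ (-1.00000, +1.41421); max(|x|,|y|,|x±y|/√2) = 1.70711 > 0.8 ⇒ ∉ W

2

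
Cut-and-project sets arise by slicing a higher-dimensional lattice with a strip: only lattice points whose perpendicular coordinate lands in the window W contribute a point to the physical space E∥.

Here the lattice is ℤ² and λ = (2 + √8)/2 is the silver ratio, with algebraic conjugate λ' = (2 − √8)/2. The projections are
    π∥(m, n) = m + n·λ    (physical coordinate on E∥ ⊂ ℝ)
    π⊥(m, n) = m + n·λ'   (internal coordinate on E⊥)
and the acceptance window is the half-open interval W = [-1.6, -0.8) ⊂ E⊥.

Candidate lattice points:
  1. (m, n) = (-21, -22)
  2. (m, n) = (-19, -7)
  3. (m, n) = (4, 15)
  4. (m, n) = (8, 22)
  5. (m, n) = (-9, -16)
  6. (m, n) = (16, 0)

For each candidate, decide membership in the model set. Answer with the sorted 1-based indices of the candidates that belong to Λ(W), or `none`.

Compute λ' = (2−√8)/2 = -0.414214, so π⊥(m,n) = m -0.414214·n.
candidate 1: (m,n)=(-21,-22) → π∥ = -21-22·λ ≈ -74.112698, π⊥ = -21-22·λ' ≈ -11.887302 ∉ [-1.6, -0.8) ⇒ out
candidate 2: (m,n)=(-19,-7) → π∥ = -19-7·λ ≈ -35.899495, π⊥ = -19-7·λ' ≈ -16.100505 ∉ [-1.6, -0.8) ⇒ out
candidate 3: (m,n)=(4,15) → π∥ = 4+15·λ ≈ 40.213203, π⊥ = 4+15·λ' ≈ -2.213203 ∉ [-1.6, -0.8) ⇒ out
candidate 4: (m,n)=(8,22) → π∥ = 8+22·λ ≈ 61.112698, π⊥ = 8+22·λ' ≈ -1.112698 ∈ [-1.6, -0.8) ⇒ IN Λ
candidate 5: (m,n)=(-9,-16) → π∥ = -9-16·λ ≈ -47.627417, π⊥ = -9-16·λ' ≈ -2.372583 ∉ [-1.6, -0.8) ⇒ out
candidate 6: (m,n)=(16,0) → π∥ = 16+0·λ ≈ 16.000000, π⊥ = 16+0·λ' ≈ 16.000000 ∉ [-1.6, -0.8) ⇒ out

4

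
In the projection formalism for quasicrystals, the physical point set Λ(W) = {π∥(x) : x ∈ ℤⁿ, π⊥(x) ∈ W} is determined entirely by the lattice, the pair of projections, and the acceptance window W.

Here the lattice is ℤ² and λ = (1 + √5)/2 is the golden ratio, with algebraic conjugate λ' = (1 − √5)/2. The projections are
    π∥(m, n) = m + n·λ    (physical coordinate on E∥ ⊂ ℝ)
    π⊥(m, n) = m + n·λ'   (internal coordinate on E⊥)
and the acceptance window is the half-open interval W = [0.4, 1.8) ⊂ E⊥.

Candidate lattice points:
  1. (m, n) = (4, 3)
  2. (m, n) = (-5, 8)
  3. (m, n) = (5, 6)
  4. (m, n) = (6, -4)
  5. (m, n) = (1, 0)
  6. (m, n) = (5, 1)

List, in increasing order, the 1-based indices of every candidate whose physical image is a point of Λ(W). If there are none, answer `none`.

3, 5

Compute λ' = (1−√5)/2 = -0.61803, so π⊥(m,n) = m -0.61803·n.
candidate 1: (m,n)=(4,3) → π∥ = 4+3·λ ≈ 8.85410, π⊥ = 4+3·λ' ≈ 2.14590 ∉ [0.4, 1.8) ⇒ out
candidate 2: (m,n)=(-5,8) → π∥ = -5+8·λ ≈ 7.94427, π⊥ = -5+8·λ' ≈ -9.94427 ∉ [0.4, 1.8) ⇒ out
candidate 3: (m,n)=(5,6) → π∥ = 5+6·λ ≈ 14.70820, π⊥ = 5+6·λ' ≈ 1.29180 ∈ [0.4, 1.8) ⇒ IN Λ
candidate 4: (m,n)=(6,-4) → π∥ = 6-4·λ ≈ -0.47214, π⊥ = 6-4·λ' ≈ 8.47214 ∉ [0.4, 1.8) ⇒ out
candidate 5: (m,n)=(1,0) → π∥ = 1+0·λ ≈ 1.00000, π⊥ = 1+0·λ' ≈ 1.00000 ∈ [0.4, 1.8) ⇒ IN Λ
candidate 6: (m,n)=(5,1) → π∥ = 5+1·λ ≈ 6.61803, π⊥ = 5+1·λ' ≈ 4.38197 ∉ [0.4, 1.8) ⇒ out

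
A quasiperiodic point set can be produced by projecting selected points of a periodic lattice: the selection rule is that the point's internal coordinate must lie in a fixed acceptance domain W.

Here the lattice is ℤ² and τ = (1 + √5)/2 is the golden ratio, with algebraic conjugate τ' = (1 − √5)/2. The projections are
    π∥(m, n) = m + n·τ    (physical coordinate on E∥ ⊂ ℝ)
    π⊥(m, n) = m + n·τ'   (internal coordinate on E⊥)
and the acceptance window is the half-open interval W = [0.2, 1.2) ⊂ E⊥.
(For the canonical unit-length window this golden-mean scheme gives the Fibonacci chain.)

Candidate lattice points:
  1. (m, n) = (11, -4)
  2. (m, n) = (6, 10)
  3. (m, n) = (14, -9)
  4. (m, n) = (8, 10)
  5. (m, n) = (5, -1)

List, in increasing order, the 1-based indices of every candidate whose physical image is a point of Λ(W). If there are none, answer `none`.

none

τ' = (1−√5)/2 ≈ -0.6180.
[1] lift (11,-4): star map gives 13.4721; window check 0.2 ≤ 13.4721 < 1.2 is false → out
[2] lift (6,10): star map gives -0.1803; window check 0.2 ≤ -0.1803 < 1.2 is false → out
[3] lift (14,-9): star map gives 19.5623; window check 0.2 ≤ 19.5623 < 1.2 is false → out
[4] lift (8,10): star map gives 1.8197; window check 0.2 ≤ 1.8197 < 1.2 is false → out
[5] lift (5,-1): star map gives 5.6180; window check 0.2 ≤ 5.6180 < 1.2 is false → out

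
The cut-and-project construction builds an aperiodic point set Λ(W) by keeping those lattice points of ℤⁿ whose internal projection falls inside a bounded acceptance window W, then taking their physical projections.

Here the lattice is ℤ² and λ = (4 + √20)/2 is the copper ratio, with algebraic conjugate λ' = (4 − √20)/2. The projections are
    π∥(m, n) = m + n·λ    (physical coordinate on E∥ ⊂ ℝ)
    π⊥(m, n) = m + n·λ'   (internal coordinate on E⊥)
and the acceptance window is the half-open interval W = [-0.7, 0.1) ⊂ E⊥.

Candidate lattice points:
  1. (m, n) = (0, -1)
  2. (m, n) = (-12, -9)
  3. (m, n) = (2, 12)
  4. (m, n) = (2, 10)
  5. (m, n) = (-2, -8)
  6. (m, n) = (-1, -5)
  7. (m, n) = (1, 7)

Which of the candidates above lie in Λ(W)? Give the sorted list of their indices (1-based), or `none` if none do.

4, 5, 7

Compute λ' = (4−√20)/2 = -0.236068, so π⊥(m,n) = m -0.236068·n.
#1 (0,-1): internal coord 0 + (-1)·λ' = +0.236068; +0.236068 ∉ [-0.7, 0.1) → out
#2 (-12,-9): internal coord -12 + (-9)·λ' = -9.875388; -9.875388 ∉ [-0.7, 0.1) → out
#3 (2,12): internal coord 2 + (12)·λ' = -0.832816; -0.832816 ∉ [-0.7, 0.1) → out
#4 (2,10): internal coord 2 + (10)·λ' = -0.360680; -0.360680 ∈ [-0.7, 0.1) → IN Λ
#5 (-2,-8): internal coord -2 + (-8)·λ' = -0.111456; -0.111456 ∈ [-0.7, 0.1) → IN Λ
#6 (-1,-5): internal coord -1 + (-5)·λ' = +0.180340; +0.180340 ∉ [-0.7, 0.1) → out
#7 (1,7): internal coord 1 + (7)·λ' = -0.652476; -0.652476 ∈ [-0.7, 0.1) → IN Λ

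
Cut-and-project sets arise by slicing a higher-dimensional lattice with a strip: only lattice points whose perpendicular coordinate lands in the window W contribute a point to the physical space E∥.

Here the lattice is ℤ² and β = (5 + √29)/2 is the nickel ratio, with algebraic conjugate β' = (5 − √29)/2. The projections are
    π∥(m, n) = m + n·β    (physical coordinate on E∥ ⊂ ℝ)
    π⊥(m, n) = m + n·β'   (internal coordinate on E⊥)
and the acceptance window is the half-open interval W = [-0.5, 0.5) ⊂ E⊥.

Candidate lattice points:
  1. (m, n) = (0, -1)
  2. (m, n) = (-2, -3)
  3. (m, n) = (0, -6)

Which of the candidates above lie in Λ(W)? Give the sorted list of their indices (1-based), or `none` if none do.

Compute β' = (5−√29)/2 = -0.192582, so π⊥(m,n) = m -0.192582·n.
[1] lift (0,-1): star map gives 0.192582; window check -0.5 ≤ 0.192582 < 0.5 is true → IN Λ
[2] lift (-2,-3): star map gives -1.422253; window check -0.5 ≤ -1.422253 < 0.5 is false → out
[3] lift (0,-6): star map gives 1.155494; window check -0.5 ≤ 1.155494 < 0.5 is false → out

1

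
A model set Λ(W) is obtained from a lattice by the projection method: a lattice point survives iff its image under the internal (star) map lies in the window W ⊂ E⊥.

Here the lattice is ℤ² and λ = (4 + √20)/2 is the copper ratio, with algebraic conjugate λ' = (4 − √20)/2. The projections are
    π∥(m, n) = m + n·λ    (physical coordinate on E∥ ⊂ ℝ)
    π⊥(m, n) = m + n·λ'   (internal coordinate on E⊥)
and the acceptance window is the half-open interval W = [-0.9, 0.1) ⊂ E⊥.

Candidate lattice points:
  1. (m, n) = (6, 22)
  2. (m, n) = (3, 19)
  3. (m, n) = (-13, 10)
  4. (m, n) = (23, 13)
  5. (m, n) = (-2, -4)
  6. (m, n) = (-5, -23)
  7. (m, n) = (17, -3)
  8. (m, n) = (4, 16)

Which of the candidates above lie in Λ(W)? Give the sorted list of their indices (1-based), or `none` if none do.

none

Compute λ' = (4−√20)/2 = -0.23607, so π⊥(m,n) = m -0.23607·n.
#1 (6,22): internal coord 6 + (22)·λ' = +0.80650; +0.80650 ∉ [-0.9, 0.1) → out
#2 (3,19): internal coord 3 + (19)·λ' = -1.48529; -1.48529 ∉ [-0.9, 0.1) → out
#3 (-13,10): internal coord -13 + (10)·λ' = -15.36068; -15.36068 ∉ [-0.9, 0.1) → out
#4 (23,13): internal coord 23 + (13)·λ' = +19.93112; +19.93112 ∉ [-0.9, 0.1) → out
#5 (-2,-4): internal coord -2 + (-4)·λ' = -1.05573; -1.05573 ∉ [-0.9, 0.1) → out
#6 (-5,-23): internal coord -5 + (-23)·λ' = +0.42956; +0.42956 ∉ [-0.9, 0.1) → out
#7 (17,-3): internal coord 17 + (-3)·λ' = +17.70820; +17.70820 ∉ [-0.9, 0.1) → out
#8 (4,16): internal coord 4 + (16)·λ' = +0.22291; +0.22291 ∉ [-0.9, 0.1) → out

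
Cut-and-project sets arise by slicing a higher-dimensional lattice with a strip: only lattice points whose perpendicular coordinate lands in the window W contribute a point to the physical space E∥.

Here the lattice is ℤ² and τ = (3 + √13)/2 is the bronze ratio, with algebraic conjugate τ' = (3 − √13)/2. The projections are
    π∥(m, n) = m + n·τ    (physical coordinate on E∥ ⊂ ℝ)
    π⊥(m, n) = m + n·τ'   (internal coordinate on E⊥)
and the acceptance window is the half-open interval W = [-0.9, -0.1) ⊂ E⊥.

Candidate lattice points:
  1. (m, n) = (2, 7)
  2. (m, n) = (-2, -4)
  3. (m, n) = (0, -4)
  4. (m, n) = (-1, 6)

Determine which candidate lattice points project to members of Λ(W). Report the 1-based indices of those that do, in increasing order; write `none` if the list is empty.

Numerically τ ≈ 3.3028 and τ' = −1/τ ≈ -0.3028.
[1] lift (2,7): star map gives -0.1194; window check -0.9 ≤ -0.1194 < -0.1 is true → IN Λ
[2] lift (-2,-4): star map gives -0.7889; window check -0.9 ≤ -0.7889 < -0.1 is true → IN Λ
[3] lift (0,-4): star map gives 1.2111; window check -0.9 ≤ 1.2111 < -0.1 is false → out
[4] lift (-1,6): star map gives -2.8167; window check -0.9 ≤ -2.8167 < -0.1 is false → out

1, 2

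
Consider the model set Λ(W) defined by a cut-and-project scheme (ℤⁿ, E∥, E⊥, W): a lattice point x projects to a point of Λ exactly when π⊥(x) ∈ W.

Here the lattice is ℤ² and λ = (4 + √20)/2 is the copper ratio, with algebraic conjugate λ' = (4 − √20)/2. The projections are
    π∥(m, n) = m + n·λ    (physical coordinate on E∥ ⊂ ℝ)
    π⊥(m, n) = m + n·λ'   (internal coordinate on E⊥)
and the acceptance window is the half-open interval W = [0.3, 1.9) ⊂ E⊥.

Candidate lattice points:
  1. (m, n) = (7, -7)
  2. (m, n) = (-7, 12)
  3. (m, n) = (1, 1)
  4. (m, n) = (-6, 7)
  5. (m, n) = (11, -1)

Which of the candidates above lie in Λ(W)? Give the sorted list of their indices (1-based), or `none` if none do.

λ' = (4−√20)/2 ≈ -0.2361.
[1] lift (7,-7): star map gives 8.6525; window check 0.3 ≤ 8.6525 < 1.9 is false → out
[2] lift (-7,12): star map gives -9.8328; window check 0.3 ≤ -9.8328 < 1.9 is false → out
[3] lift (1,1): star map gives 0.7639; window check 0.3 ≤ 0.7639 < 1.9 is true → IN Λ
[4] lift (-6,7): star map gives -7.6525; window check 0.3 ≤ -7.6525 < 1.9 is false → out
[5] lift (11,-1): star map gives 11.2361; window check 0.3 ≤ 11.2361 < 1.9 is false → out

3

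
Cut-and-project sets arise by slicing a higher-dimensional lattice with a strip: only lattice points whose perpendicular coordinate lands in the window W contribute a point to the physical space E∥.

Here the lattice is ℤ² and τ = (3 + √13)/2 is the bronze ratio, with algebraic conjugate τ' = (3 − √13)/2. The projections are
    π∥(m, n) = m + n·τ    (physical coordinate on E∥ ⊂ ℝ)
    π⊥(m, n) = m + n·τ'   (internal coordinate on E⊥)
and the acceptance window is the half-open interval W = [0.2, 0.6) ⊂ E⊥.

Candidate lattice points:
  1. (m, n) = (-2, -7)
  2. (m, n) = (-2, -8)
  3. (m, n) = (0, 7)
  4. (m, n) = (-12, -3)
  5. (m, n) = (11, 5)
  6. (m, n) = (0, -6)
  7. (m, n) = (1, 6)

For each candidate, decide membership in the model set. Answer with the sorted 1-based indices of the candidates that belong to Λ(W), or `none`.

2

Compute τ' = (3−√13)/2 = -0.3028, so π⊥(m,n) = m -0.3028·n.
candidate 1: (m,n)=(-2,-7) → π∥ = -2-7·τ ≈ -25.1194, π⊥ = -2-7·τ' ≈ 0.1194 ∉ [0.2, 0.6) ⇒ out
candidate 2: (m,n)=(-2,-8) → π∥ = -2-8·τ ≈ -28.4222, π⊥ = -2-8·τ' ≈ 0.4222 ∈ [0.2, 0.6) ⇒ IN Λ
candidate 3: (m,n)=(0,7) → π∥ = 0+7·τ ≈ 23.1194, π⊥ = 0+7·τ' ≈ -2.1194 ∉ [0.2, 0.6) ⇒ out
candidate 4: (m,n)=(-12,-3) → π∥ = -12-3·τ ≈ -21.9083, π⊥ = -12-3·τ' ≈ -11.0917 ∉ [0.2, 0.6) ⇒ out
candidate 5: (m,n)=(11,5) → π∥ = 11+5·τ ≈ 27.5139, π⊥ = 11+5·τ' ≈ 9.4861 ∉ [0.2, 0.6) ⇒ out
candidate 6: (m,n)=(0,-6) → π∥ = 0-6·τ ≈ -19.8167, π⊥ = 0-6·τ' ≈ 1.8167 ∉ [0.2, 0.6) ⇒ out
candidate 7: (m,n)=(1,6) → π∥ = 1+6·τ ≈ 20.8167, π⊥ = 1+6·τ' ≈ -0.8167 ∉ [0.2, 0.6) ⇒ out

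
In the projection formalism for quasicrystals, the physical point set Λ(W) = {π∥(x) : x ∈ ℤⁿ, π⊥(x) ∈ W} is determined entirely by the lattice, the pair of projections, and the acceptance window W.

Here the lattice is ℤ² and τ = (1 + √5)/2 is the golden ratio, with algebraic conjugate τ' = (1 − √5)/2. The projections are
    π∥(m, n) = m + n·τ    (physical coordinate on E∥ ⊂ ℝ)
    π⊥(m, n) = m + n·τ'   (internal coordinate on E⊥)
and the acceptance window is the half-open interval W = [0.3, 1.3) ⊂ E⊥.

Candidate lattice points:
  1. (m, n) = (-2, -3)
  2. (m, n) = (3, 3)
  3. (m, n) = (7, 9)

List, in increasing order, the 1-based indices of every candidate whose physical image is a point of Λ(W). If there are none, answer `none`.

Numerically τ ≈ 1.618034 and τ' = −1/τ ≈ -0.618034.
#1 (-2,-3): internal coord -2 + (-3)·τ' = -0.145898; -0.145898 ∉ [0.3, 1.3) → out
#2 (3,3): internal coord 3 + (3)·τ' = +1.145898; +1.145898 ∈ [0.3, 1.3) → IN Λ
#3 (7,9): internal coord 7 + (9)·τ' = +1.437694; +1.437694 ∉ [0.3, 1.3) → out

2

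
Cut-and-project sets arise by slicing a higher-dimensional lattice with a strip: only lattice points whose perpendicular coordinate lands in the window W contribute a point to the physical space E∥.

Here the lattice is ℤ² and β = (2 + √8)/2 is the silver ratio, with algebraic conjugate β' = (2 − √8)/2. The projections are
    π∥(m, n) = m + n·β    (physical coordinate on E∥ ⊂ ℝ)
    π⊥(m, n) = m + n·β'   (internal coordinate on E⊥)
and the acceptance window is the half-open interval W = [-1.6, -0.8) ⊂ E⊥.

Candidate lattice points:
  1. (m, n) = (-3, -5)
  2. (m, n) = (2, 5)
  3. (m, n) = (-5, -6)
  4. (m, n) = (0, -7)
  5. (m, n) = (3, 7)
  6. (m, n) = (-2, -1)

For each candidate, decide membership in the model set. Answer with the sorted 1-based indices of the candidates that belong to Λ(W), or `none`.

Compute β' = (2−√8)/2 = -0.414214, so π⊥(m,n) = m -0.414214·n.
#1 (-3,-5): internal coord -3 + (-5)·β' = -0.928932; -0.928932 ∈ [-1.6, -0.8) → IN Λ
#2 (2,5): internal coord 2 + (5)·β' = -0.071068; -0.071068 ∉ [-1.6, -0.8) → out
#3 (-5,-6): internal coord -5 + (-6)·β' = -2.514719; -2.514719 ∉ [-1.6, -0.8) → out
#4 (0,-7): internal coord 0 + (-7)·β' = +2.899495; +2.899495 ∉ [-1.6, -0.8) → out
#5 (3,7): internal coord 3 + (7)·β' = +0.100505; +0.100505 ∉ [-1.6, -0.8) → out
#6 (-2,-1): internal coord -2 + (-1)·β' = -1.585786; -1.585786 ∈ [-1.6, -0.8) → IN Λ

1, 6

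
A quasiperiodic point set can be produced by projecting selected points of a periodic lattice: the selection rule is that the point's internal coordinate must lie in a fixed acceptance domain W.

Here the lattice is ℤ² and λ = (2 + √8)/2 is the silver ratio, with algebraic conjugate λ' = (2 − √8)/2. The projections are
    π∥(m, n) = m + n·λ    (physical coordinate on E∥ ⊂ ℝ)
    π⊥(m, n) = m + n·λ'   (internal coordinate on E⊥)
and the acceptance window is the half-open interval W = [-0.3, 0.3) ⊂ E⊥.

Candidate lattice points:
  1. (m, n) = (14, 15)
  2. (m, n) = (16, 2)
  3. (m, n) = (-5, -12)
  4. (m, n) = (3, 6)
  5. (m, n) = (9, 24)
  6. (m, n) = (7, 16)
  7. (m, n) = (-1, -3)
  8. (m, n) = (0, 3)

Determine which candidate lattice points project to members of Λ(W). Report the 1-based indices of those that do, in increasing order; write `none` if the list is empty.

3, 7

Compute λ' = (2−√8)/2 = -0.414214, so π⊥(m,n) = m -0.414214·n.
[1] lift (14,15): star map gives 7.786797; window check -0.3 ≤ 7.786797 < 0.3 is false → out
[2] lift (16,2): star map gives 15.171573; window check -0.3 ≤ 15.171573 < 0.3 is false → out
[3] lift (-5,-12): star map gives -0.029437; window check -0.3 ≤ -0.029437 < 0.3 is true → IN Λ
[4] lift (3,6): star map gives 0.514719; window check -0.3 ≤ 0.514719 < 0.3 is false → out
[5] lift (9,24): star map gives -0.941125; window check -0.3 ≤ -0.941125 < 0.3 is false → out
[6] lift (7,16): star map gives 0.372583; window check -0.3 ≤ 0.372583 < 0.3 is false → out
[7] lift (-1,-3): star map gives 0.242641; window check -0.3 ≤ 0.242641 < 0.3 is true → IN Λ
[8] lift (0,3): star map gives -1.242641; window check -0.3 ≤ -1.242641 < 0.3 is false → out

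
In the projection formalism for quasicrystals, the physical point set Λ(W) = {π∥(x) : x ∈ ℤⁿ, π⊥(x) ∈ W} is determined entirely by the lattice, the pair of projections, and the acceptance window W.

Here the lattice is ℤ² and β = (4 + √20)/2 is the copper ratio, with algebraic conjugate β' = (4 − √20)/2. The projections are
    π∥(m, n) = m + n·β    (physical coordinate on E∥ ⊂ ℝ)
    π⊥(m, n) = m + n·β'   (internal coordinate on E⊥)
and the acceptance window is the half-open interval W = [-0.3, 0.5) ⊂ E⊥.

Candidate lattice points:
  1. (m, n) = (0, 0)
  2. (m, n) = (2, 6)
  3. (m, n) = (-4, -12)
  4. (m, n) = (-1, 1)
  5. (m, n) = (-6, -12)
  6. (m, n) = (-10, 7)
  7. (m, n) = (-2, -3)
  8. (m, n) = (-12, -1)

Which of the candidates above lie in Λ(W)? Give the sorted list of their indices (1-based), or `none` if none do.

Compute β' = (4−√20)/2 = -0.2361, so π⊥(m,n) = m -0.2361·n.
candidate 1: (m,n)=(0,0) → π∥ = 0+0·β ≈ 0.0000, π⊥ = 0+0·β' ≈ 0.0000 ∈ [-0.3, 0.5) ⇒ IN Λ
candidate 2: (m,n)=(2,6) → π∥ = 2+6·β ≈ 27.4164, π⊥ = 2+6·β' ≈ 0.5836 ∉ [-0.3, 0.5) ⇒ out
candidate 3: (m,n)=(-4,-12) → π∥ = -4-12·β ≈ -54.8328, π⊥ = -4-12·β' ≈ -1.1672 ∉ [-0.3, 0.5) ⇒ out
candidate 4: (m,n)=(-1,1) → π∥ = -1+1·β ≈ 3.2361, π⊥ = -1+1·β' ≈ -1.2361 ∉ [-0.3, 0.5) ⇒ out
candidate 5: (m,n)=(-6,-12) → π∥ = -6-12·β ≈ -56.8328, π⊥ = -6-12·β' ≈ -3.1672 ∉ [-0.3, 0.5) ⇒ out
candidate 6: (m,n)=(-10,7) → π∥ = -10+7·β ≈ 19.6525, π⊥ = -10+7·β' ≈ -11.6525 ∉ [-0.3, 0.5) ⇒ out
candidate 7: (m,n)=(-2,-3) → π∥ = -2-3·β ≈ -14.7082, π⊥ = -2-3·β' ≈ -1.2918 ∉ [-0.3, 0.5) ⇒ out
candidate 8: (m,n)=(-12,-1) → π∥ = -12-1·β ≈ -16.2361, π⊥ = -12-1·β' ≈ -11.7639 ∉ [-0.3, 0.5) ⇒ out

1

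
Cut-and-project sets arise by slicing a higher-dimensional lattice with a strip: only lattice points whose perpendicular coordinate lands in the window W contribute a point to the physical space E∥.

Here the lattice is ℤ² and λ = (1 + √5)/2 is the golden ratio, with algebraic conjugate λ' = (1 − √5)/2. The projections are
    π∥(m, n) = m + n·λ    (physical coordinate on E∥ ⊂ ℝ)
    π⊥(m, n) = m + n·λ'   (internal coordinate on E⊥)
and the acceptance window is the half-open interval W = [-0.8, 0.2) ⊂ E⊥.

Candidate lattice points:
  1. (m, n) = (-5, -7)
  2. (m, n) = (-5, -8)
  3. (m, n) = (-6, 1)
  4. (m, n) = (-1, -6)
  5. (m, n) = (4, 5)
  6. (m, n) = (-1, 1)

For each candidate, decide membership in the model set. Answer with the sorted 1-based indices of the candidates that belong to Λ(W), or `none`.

1, 2

λ' = (1−√5)/2 ≈ -0.61803.
candidate 1: (m,n)=(-5,-7) → π∥ = -5-7·λ ≈ -16.32624, π⊥ = -5-7·λ' ≈ -0.67376 ∈ [-0.8, 0.2) ⇒ IN Λ
candidate 2: (m,n)=(-5,-8) → π∥ = -5-8·λ ≈ -17.94427, π⊥ = -5-8·λ' ≈ -0.05573 ∈ [-0.8, 0.2) ⇒ IN Λ
candidate 3: (m,n)=(-6,1) → π∥ = -6+1·λ ≈ -4.38197, π⊥ = -6+1·λ' ≈ -6.61803 ∉ [-0.8, 0.2) ⇒ out
candidate 4: (m,n)=(-1,-6) → π∥ = -1-6·λ ≈ -10.70820, π⊥ = -1-6·λ' ≈ 2.70820 ∉ [-0.8, 0.2) ⇒ out
candidate 5: (m,n)=(4,5) → π∥ = 4+5·λ ≈ 12.09017, π⊥ = 4+5·λ' ≈ 0.90983 ∉ [-0.8, 0.2) ⇒ out
candidate 6: (m,n)=(-1,1) → π∥ = -1+1·λ ≈ 0.61803, π⊥ = -1+1·λ' ≈ -1.61803 ∉ [-0.8, 0.2) ⇒ out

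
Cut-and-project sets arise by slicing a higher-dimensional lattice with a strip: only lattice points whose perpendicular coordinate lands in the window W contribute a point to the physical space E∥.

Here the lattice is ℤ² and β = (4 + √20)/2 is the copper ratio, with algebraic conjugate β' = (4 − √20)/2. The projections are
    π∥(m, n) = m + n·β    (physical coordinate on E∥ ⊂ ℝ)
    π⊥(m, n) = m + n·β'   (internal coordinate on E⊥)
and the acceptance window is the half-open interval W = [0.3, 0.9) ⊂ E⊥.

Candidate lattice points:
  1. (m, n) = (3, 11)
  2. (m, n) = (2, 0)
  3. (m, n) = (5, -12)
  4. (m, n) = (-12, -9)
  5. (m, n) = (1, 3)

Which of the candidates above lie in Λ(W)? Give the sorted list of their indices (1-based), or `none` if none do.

1

Numerically β ≈ 4.23607 and β' = −1/β ≈ -0.23607.
candidate 1: (m,n)=(3,11) → π∥ = 3+11·β ≈ 49.59675, π⊥ = 3+11·β' ≈ 0.40325 ∈ [0.3, 0.9) ⇒ IN Λ
candidate 2: (m,n)=(2,0) → π∥ = 2+0·β ≈ 2.00000, π⊥ = 2+0·β' ≈ 2.00000 ∉ [0.3, 0.9) ⇒ out
candidate 3: (m,n)=(5,-12) → π∥ = 5-12·β ≈ -45.83282, π⊥ = 5-12·β' ≈ 7.83282 ∉ [0.3, 0.9) ⇒ out
candidate 4: (m,n)=(-12,-9) → π∥ = -12-9·β ≈ -50.12461, π⊥ = -12-9·β' ≈ -9.87539 ∉ [0.3, 0.9) ⇒ out
candidate 5: (m,n)=(1,3) → π∥ = 1+3·β ≈ 13.70820, π⊥ = 1+3·β' ≈ 0.29180 ∉ [0.3, 0.9) ⇒ out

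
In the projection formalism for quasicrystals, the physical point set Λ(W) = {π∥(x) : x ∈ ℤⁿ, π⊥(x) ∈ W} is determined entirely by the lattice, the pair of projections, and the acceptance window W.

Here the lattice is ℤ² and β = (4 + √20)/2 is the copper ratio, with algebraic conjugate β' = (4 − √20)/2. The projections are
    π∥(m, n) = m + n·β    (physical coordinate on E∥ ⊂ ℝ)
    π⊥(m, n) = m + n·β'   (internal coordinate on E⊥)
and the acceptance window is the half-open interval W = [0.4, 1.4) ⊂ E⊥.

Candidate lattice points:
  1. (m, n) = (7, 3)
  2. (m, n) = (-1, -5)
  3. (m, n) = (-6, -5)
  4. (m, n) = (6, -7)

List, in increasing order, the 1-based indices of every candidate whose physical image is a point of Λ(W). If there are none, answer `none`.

β' = (4−√20)/2 ≈ -0.23607.
candidate 1: (m,n)=(7,3) → π∥ = 7+3·β ≈ 19.70820, π⊥ = 7+3·β' ≈ 6.29180 ∉ [0.4, 1.4) ⇒ out
candidate 2: (m,n)=(-1,-5) → π∥ = -1-5·β ≈ -22.18034, π⊥ = -1-5·β' ≈ 0.18034 ∉ [0.4, 1.4) ⇒ out
candidate 3: (m,n)=(-6,-5) → π∥ = -6-5·β ≈ -27.18034, π⊥ = -6-5·β' ≈ -4.81966 ∉ [0.4, 1.4) ⇒ out
candidate 4: (m,n)=(6,-7) → π∥ = 6-7·β ≈ -23.65248, π⊥ = 6-7·β' ≈ 7.65248 ∉ [0.4, 1.4) ⇒ out

none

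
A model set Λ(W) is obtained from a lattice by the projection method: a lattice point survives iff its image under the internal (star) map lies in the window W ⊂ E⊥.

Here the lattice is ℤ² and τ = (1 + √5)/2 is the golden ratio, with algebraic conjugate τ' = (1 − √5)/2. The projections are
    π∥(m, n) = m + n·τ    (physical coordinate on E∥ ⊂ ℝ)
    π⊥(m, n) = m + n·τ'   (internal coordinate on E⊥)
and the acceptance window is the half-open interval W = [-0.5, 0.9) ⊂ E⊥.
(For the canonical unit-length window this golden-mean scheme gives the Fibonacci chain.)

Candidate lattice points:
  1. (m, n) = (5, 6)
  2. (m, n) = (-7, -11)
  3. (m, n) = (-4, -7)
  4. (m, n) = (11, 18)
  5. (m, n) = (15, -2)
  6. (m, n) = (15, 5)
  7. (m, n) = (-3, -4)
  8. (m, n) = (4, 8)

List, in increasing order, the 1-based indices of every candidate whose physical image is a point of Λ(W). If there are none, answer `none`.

Compute τ' = (1−√5)/2 = -0.61803, so π⊥(m,n) = m -0.61803·n.
[1] lift (5,6): star map gives 1.29180; window check -0.5 ≤ 1.29180 < 0.9 is false → out
[2] lift (-7,-11): star map gives -0.20163; window check -0.5 ≤ -0.20163 < 0.9 is true → IN Λ
[3] lift (-4,-7): star map gives 0.32624; window check -0.5 ≤ 0.32624 < 0.9 is true → IN Λ
[4] lift (11,18): star map gives -0.12461; window check -0.5 ≤ -0.12461 < 0.9 is true → IN Λ
[5] lift (15,-2): star map gives 16.23607; window check -0.5 ≤ 16.23607 < 0.9 is false → out
[6] lift (15,5): star map gives 11.90983; window check -0.5 ≤ 11.90983 < 0.9 is false → out
[7] lift (-3,-4): star map gives -0.52786; window check -0.5 ≤ -0.52786 < 0.9 is false → out
[8] lift (4,8): star map gives -0.94427; window check -0.5 ≤ -0.94427 < 0.9 is false → out

2, 3, 4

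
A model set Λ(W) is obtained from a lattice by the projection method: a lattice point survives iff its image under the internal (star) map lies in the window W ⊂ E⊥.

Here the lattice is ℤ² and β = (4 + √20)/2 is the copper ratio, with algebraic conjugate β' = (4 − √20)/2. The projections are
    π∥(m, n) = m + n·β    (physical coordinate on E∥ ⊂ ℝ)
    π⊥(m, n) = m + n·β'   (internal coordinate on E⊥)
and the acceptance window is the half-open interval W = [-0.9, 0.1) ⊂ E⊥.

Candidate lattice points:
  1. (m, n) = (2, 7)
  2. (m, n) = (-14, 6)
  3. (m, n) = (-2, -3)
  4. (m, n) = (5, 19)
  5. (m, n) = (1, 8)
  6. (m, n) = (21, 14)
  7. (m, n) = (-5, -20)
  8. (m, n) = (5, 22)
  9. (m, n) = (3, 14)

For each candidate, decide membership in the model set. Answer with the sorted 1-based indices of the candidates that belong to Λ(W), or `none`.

Compute β' = (4−√20)/2 = -0.236068, so π⊥(m,n) = m -0.236068·n.
#1 (2,7): internal coord 2 + (7)·β' = +0.347524; +0.347524 ∉ [-0.9, 0.1) → out
#2 (-14,6): internal coord -14 + (6)·β' = -15.416408; -15.416408 ∉ [-0.9, 0.1) → out
#3 (-2,-3): internal coord -2 + (-3)·β' = -1.291796; -1.291796 ∉ [-0.9, 0.1) → out
#4 (5,19): internal coord 5 + (19)·β' = +0.514708; +0.514708 ∉ [-0.9, 0.1) → out
#5 (1,8): internal coord 1 + (8)·β' = -0.888544; -0.888544 ∈ [-0.9, 0.1) → IN Λ
#6 (21,14): internal coord 21 + (14)·β' = +17.695048; +17.695048 ∉ [-0.9, 0.1) → out
#7 (-5,-20): internal coord -5 + (-20)·β' = -0.278640; -0.278640 ∈ [-0.9, 0.1) → IN Λ
#8 (5,22): internal coord 5 + (22)·β' = -0.193496; -0.193496 ∈ [-0.9, 0.1) → IN Λ
#9 (3,14): internal coord 3 + (14)·β' = -0.304952; -0.304952 ∈ [-0.9, 0.1) → IN Λ

5, 7, 8, 9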